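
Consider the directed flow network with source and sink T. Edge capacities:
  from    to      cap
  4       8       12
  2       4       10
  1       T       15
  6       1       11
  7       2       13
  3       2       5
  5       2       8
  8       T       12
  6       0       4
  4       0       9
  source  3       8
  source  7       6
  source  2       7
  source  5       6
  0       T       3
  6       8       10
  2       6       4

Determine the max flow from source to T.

14

Augment source→2→4→0→T: bottleneck 3. Total 3.
Augment source→2→4→8→T: bottleneck 4. Total 7.
Augment source→5→2→4→8→T: bottleneck 3. Total 10.
Augment source→5→2→6→8→T: bottleneck 3. Total 13.
Augment source→3→2→6→8→T: bottleneck 1. Total 14.
No augmenting path remains in the residual graph.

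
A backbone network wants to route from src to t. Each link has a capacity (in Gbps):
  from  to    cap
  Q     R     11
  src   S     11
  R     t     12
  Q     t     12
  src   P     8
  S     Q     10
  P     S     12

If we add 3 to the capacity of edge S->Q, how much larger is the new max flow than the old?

Original max flow = 10.
After raising cap(S->Q), augmenting paths through that edge carry 3 more units.
New max flow = 13. Increase = 3.

3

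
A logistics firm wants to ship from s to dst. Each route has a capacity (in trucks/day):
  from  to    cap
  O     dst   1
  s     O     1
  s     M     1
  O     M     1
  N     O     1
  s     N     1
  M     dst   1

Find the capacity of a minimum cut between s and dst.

Max flow = 2 (via 2 augmenting paths).
In the residual at optimum, the set reachable from s is {M, N, O, s}.
Cut edges: O->dst (cap 1), M->dst (cap 1). Sum = 2.

2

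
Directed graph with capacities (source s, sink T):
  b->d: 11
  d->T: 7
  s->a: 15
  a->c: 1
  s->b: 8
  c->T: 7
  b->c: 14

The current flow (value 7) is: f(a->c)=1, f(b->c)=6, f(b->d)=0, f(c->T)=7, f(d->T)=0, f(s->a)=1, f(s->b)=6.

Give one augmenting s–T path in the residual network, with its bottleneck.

s->b->d->T, bottleneck 2

Residual along s->b->d->T: s->b: 2, b->d: 11, d->T: 7.
Bottleneck = min = 2.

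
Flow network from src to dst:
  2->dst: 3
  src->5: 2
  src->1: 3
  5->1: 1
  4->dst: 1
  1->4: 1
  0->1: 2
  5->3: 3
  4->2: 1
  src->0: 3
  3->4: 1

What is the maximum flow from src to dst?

2

Augment src->1->4->dst: bottleneck 1. Total 1.
Augment src->5->3->4->2->dst: bottleneck 1. Total 2.
No augmenting path remains in the residual graph.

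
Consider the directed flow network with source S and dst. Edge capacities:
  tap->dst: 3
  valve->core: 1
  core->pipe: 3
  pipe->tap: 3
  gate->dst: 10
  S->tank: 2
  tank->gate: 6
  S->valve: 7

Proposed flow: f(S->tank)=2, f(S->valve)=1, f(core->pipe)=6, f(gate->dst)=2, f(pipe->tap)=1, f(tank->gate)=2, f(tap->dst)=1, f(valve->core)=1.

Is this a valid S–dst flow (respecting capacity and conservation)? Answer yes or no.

No

Capacity violated on core->pipe: flow 6 > capacity 3.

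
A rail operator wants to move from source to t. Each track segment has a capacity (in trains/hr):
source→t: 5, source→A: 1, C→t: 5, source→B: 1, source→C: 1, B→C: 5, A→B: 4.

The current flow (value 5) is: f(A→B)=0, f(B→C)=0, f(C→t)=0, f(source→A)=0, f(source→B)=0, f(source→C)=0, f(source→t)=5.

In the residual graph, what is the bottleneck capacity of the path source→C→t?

Residual capacities along the path: source→C: 1, C→t: 5.
Minimum is 1.

1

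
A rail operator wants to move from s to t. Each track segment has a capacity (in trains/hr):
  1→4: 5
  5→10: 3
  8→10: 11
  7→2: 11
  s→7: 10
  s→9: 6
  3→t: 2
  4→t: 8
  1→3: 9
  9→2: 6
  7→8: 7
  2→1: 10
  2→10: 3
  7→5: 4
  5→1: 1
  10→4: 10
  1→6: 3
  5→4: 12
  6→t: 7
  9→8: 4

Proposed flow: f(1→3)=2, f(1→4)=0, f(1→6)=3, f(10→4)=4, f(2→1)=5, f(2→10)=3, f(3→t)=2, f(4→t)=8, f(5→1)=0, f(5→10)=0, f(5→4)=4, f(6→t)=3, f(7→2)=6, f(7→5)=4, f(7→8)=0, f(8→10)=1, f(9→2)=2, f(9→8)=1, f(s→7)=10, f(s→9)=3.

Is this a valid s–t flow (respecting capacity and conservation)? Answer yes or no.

Every edge has 0 ≤ f(e) ≤ cap(e).
At each intermediate node, inflow equals outflow.

Yes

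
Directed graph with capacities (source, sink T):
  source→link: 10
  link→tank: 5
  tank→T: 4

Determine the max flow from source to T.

Augment source→link→tank→T: bottleneck 4. Total 4.
No augmenting path remains in the residual graph.

4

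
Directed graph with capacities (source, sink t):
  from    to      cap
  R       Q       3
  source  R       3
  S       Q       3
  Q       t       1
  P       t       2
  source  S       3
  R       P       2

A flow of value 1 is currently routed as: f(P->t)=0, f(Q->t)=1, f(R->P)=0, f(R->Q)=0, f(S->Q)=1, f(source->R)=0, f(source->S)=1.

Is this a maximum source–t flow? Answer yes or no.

No

Residual path source->R->P->t has bottleneck 2 > 0.
Pushing 2 along it raises the flow to 3, so the given flow is not maximum.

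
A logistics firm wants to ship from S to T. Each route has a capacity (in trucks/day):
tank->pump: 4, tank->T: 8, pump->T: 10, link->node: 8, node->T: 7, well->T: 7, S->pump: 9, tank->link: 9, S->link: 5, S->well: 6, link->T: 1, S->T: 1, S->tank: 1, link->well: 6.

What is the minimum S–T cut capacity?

22

Max flow = 22 (via 7 augmenting paths).
In the residual at optimum, the set reachable from S is {S}.
Cut edges: S->tank (cap 1), S->link (cap 5), S->pump (cap 9), S->well (cap 6), S->T (cap 1). Sum = 22.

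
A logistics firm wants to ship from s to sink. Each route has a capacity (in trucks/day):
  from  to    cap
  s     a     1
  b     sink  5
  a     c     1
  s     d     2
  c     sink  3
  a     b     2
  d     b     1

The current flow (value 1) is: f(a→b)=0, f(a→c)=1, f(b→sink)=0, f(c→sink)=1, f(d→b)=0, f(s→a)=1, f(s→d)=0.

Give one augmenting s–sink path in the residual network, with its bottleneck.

Residual along s→d→b→sink: s→d: 2, d→b: 1, b→sink: 5.
Bottleneck = min = 1.

s→d→b→sink, bottleneck 1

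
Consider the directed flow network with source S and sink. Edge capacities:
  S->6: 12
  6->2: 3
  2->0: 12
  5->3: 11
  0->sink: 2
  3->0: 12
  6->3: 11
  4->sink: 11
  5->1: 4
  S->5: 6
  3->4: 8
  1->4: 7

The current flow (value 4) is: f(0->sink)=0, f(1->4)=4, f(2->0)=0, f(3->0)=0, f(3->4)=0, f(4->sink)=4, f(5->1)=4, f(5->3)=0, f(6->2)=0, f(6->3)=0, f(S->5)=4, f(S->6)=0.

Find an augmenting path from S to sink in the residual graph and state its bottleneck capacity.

Residual along S->5->3->4->sink: S->5: 2, 5->3: 11, 3->4: 8, 4->sink: 7.
Bottleneck = min = 2.

S->5->3->4->sink, bottleneck 2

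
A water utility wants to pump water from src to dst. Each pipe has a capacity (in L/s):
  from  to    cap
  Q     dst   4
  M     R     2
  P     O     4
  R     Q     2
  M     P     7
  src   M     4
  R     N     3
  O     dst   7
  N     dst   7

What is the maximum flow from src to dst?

4

Augment src→M→P→O→dst: bottleneck 4. Total 4.
No augmenting path remains in the residual graph.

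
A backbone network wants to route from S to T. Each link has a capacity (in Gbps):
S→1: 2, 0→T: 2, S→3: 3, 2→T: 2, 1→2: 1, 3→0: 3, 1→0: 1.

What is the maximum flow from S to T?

Augment S→1→2→T: bottleneck 1. Total 1.
Augment S→1→0→T: bottleneck 1. Total 2.
Augment S→3→0→T: bottleneck 1. Total 3.
No augmenting path remains in the residual graph.

3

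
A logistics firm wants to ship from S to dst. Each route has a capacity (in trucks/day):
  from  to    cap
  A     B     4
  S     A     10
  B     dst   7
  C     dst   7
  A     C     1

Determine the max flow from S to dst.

Augment S→A→B→dst: bottleneck 4. Total 4.
Augment S→A→C→dst: bottleneck 1. Total 5.
No augmenting path remains in the residual graph.

5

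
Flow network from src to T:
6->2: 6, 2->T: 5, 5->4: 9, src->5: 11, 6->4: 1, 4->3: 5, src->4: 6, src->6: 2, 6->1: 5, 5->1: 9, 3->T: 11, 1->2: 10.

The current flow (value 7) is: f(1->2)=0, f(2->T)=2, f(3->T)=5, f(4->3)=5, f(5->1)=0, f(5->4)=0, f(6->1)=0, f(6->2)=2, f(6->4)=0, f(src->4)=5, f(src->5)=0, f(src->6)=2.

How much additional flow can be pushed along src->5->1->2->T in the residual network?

Residual capacities along the path: src->5: 11, 5->1: 9, 1->2: 10, 2->T: 3.
Minimum is 3.

3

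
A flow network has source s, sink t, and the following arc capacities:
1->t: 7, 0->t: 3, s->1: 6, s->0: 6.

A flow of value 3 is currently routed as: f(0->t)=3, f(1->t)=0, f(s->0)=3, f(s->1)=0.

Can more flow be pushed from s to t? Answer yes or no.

Residual path s->1->t has bottleneck 6 > 0.
Pushing 6 along it raises the flow to 9, so the given flow is not maximum.

Yes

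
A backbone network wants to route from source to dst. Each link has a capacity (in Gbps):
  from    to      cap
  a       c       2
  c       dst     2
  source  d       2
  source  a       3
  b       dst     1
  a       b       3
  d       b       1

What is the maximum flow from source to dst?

Augment source->d->b->dst: bottleneck 1. Total 1.
Augment source->a->c->dst: bottleneck 2. Total 3.
No augmenting path remains in the residual graph.

3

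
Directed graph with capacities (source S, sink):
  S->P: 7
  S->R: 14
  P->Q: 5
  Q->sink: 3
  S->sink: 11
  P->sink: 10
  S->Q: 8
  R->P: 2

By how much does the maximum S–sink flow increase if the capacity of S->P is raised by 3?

1

Original max flow = 23.
After raising cap(S->P), augmenting paths through that edge carry 1 more unit.
New max flow = 24. Increase = 1.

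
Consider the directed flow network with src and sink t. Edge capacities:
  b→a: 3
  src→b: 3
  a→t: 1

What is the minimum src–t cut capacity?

1

Max flow = 1 (via 1 augmenting path).
In the residual at optimum, the set reachable from src is {a, b, src}.
Cut edges: a→t (cap 1). Sum = 1.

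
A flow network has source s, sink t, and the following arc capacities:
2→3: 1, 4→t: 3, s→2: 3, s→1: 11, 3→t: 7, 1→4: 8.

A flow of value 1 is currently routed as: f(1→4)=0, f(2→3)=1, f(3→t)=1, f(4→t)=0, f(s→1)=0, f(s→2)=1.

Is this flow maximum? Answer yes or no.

No

Residual path s→1→4→t has bottleneck 3 > 0.
Pushing 3 along it raises the flow to 4, so the given flow is not maximum.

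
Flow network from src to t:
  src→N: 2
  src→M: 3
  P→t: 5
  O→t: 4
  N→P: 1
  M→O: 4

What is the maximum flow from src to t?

Augment src→N→P→t: bottleneck 1. Total 1.
Augment src→M→O→t: bottleneck 3. Total 4.
No augmenting path remains in the residual graph.

4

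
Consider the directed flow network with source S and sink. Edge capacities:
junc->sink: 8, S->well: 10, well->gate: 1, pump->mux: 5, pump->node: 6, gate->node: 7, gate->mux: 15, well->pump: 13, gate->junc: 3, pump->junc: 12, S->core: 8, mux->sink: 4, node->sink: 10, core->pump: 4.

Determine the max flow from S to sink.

Augment S->core->pump->junc->sink: bottleneck 4. Total 4.
Augment S->well->gate->node->sink: bottleneck 1. Total 5.
Augment S->well->pump->junc->sink: bottleneck 4. Total 9.
Augment S->well->pump->node->sink: bottleneck 5. Total 14.
No augmenting path remains in the residual graph.

14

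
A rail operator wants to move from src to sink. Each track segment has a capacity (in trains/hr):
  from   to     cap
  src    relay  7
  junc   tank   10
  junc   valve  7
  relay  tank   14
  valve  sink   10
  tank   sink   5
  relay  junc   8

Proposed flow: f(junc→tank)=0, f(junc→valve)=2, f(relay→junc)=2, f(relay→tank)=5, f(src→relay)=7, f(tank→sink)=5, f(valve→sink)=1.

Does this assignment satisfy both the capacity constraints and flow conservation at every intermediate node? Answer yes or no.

Conservation fails at valve: inflow 2 ≠ outflow 1.

No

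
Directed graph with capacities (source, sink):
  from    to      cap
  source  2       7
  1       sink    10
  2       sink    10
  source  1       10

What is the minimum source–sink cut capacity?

17

Max flow = 17 (via 2 augmenting paths).
In the residual at optimum, the set reachable from source is {source}.
Cut edges: source→1 (cap 10), source→2 (cap 7). Sum = 17.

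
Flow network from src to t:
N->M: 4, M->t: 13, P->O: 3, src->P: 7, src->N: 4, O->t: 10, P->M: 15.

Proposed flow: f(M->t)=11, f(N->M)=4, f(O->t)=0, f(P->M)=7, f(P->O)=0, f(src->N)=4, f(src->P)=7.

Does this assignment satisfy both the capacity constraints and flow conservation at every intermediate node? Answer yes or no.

Yes

Every edge has 0 ≤ f(e) ≤ cap(e).
At each intermediate node, inflow equals outflow.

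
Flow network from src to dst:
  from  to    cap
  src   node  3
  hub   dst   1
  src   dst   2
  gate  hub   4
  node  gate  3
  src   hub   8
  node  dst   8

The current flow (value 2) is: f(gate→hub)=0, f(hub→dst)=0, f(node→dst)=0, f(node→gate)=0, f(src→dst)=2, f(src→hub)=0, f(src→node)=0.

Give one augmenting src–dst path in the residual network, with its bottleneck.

src→node→dst, bottleneck 3

Residual along src→node→dst: src→node: 3, node→dst: 8.
Bottleneck = min = 3.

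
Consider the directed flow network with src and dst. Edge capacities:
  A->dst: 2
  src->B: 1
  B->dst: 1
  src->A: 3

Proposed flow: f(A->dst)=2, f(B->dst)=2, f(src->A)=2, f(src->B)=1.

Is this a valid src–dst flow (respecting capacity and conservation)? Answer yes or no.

No

Capacity violated on B->dst: flow 2 > capacity 1.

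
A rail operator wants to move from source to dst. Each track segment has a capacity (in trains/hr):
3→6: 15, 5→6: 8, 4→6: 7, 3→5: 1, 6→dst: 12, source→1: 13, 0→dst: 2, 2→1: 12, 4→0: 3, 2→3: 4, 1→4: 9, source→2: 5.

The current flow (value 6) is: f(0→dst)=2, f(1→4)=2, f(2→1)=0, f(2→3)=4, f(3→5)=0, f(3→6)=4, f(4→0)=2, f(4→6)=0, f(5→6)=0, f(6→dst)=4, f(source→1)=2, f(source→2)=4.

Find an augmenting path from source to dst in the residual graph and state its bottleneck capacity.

source→1→4→6→dst, bottleneck 7

Residual along source→1→4→6→dst: source→1: 11, 1→4: 7, 4→6: 7, 6→dst: 8.
Bottleneck = min = 7.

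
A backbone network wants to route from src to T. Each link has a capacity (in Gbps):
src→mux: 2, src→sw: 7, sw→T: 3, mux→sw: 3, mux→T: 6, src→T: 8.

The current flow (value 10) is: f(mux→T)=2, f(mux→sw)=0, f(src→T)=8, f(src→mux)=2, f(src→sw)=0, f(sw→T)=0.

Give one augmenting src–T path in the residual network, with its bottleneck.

Residual along src→sw→T: src→sw: 7, sw→T: 3.
Bottleneck = min = 3.

src→sw→T, bottleneck 3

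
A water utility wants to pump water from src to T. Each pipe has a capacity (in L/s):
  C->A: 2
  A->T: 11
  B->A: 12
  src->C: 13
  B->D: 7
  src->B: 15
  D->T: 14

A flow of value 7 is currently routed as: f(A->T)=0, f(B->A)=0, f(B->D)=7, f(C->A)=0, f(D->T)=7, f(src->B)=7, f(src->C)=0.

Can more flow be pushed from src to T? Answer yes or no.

Yes

Residual path src->B->A->T has bottleneck 8 > 0.
Pushing 8 along it raises the flow to 15, so the given flow is not maximum.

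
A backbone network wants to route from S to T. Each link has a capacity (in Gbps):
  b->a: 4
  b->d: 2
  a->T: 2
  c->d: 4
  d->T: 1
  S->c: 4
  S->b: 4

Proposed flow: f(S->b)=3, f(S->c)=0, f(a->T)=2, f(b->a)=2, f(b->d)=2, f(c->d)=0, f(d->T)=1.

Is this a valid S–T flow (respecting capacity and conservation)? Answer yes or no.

No

Conservation fails at b: inflow 3 ≠ outflow 4.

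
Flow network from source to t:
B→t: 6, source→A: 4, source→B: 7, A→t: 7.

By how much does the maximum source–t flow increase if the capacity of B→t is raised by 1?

1

Original max flow = 10.
After raising cap(B→t), augmenting paths through that edge carry 1 more unit.
New max flow = 11. Increase = 1.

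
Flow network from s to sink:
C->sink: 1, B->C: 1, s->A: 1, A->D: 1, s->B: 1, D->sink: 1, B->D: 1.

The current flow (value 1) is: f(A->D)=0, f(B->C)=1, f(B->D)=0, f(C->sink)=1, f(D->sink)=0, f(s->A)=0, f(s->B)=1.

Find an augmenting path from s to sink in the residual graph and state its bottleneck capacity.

s->A->D->sink, bottleneck 1

Residual along s->A->D->sink: s->A: 1, A->D: 1, D->sink: 1.
Bottleneck = min = 1.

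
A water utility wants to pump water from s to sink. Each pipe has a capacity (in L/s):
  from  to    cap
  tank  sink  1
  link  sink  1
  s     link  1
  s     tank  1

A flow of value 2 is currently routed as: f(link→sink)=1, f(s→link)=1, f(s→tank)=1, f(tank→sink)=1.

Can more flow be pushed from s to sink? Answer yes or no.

No

Residual reachable from s: {s}; sink is not reachable.
Saturated cut: s→link, s→tank with total capacity 2 = current flow value. Flow is maximum.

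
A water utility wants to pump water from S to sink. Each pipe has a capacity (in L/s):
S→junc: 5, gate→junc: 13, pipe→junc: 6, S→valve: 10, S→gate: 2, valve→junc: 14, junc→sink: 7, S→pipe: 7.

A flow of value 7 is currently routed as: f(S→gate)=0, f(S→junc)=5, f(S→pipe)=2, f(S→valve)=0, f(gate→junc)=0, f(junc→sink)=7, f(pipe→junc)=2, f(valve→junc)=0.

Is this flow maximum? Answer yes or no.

Yes

Residual reachable from S: {S, gate, junc, pipe, valve}; sink is not reachable.
Saturated cut: junc→sink with total capacity 7 = current flow value. Flow is maximum.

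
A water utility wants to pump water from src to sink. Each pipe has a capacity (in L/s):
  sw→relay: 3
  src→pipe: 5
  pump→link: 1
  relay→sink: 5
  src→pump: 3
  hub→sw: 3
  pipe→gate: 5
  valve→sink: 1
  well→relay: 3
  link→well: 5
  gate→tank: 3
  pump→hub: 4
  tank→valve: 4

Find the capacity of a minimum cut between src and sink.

Max flow = 4 (via 3 augmenting paths).
In the residual at optimum, the set reachable from src is {gate, pipe, src, tank, valve}.
Cut edges: src→pump (cap 3), valve→sink (cap 1). Sum = 4.

4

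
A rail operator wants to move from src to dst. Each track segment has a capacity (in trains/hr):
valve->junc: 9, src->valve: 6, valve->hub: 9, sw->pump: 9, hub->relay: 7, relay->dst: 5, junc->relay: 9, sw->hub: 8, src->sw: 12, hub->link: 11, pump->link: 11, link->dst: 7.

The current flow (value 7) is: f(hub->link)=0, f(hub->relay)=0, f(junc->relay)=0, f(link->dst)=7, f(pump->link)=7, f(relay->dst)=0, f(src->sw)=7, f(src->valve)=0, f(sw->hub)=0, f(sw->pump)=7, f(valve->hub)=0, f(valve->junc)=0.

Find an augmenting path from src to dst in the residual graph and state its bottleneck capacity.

src->sw->hub->relay->dst, bottleneck 5

Residual along src->sw->hub->relay->dst: src->sw: 5, sw->hub: 8, hub->relay: 7, relay->dst: 5.
Bottleneck = min = 5.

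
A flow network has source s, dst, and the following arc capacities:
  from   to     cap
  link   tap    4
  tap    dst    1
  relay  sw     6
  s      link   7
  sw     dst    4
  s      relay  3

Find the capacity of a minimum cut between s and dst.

4

Max flow = 4 (via 2 augmenting paths).
In the residual at optimum, the set reachable from s is {link, s, tap}.
Cut edges: s->relay (cap 3), tap->dst (cap 1). Sum = 4.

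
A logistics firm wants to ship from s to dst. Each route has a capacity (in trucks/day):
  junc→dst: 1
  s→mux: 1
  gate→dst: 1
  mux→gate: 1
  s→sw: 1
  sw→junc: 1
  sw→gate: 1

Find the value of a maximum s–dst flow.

Augment s→sw→junc→dst: bottleneck 1. Total 1.
Augment s→mux→gate→dst: bottleneck 1. Total 2.
No augmenting path remains in the residual graph.

2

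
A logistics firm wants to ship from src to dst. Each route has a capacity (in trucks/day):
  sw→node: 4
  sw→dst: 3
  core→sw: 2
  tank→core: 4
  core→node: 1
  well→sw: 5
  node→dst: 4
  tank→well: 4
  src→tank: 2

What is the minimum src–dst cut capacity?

2

Max flow = 2 (via 1 augmenting path).
In the residual at optimum, the set reachable from src is {src}.
Cut edges: src→tank (cap 2). Sum = 2.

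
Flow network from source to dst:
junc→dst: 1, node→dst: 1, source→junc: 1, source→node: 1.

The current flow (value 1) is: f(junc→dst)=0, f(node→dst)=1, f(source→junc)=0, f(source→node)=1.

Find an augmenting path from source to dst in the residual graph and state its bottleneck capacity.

source→junc→dst, bottleneck 1

Residual along source→junc→dst: source→junc: 1, junc→dst: 1.
Bottleneck = min = 1.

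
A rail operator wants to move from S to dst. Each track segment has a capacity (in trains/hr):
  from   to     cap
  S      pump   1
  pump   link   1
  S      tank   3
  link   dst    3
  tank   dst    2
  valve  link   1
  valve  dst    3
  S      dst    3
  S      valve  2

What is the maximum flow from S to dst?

8

Augment S->dst: bottleneck 3. Total 3.
Augment S->valve->dst: bottleneck 2. Total 5.
Augment S->tank->dst: bottleneck 2. Total 7.
Augment S->pump->link->dst: bottleneck 1. Total 8.
No augmenting path remains in the residual graph.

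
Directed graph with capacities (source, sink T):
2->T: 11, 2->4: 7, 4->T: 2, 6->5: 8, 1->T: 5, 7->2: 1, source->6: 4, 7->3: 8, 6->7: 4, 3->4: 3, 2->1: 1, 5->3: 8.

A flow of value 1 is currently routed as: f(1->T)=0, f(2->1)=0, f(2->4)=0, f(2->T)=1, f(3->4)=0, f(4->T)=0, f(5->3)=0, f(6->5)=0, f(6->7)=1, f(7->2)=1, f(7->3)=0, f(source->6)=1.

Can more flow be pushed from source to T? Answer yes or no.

Residual path source->6->7->3->4->T has bottleneck 2 > 0.
Pushing 2 along it raises the flow to 3, so the given flow is not maximum.

Yes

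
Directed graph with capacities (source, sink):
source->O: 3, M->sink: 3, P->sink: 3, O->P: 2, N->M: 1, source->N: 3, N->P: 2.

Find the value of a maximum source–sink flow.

4

Augment source->N->M->sink: bottleneck 1. Total 1.
Augment source->N->P->sink: bottleneck 2. Total 3.
Augment source->O->P->sink: bottleneck 1. Total 4.
No augmenting path remains in the residual graph.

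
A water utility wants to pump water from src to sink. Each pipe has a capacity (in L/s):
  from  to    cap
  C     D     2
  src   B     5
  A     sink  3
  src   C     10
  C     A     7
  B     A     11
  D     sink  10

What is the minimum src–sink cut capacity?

Max flow = 5 (via 2 augmenting paths).
In the residual at optimum, the set reachable from src is {A, B, C, src}.
Cut edges: C→D (cap 2), A→sink (cap 3). Sum = 5.

5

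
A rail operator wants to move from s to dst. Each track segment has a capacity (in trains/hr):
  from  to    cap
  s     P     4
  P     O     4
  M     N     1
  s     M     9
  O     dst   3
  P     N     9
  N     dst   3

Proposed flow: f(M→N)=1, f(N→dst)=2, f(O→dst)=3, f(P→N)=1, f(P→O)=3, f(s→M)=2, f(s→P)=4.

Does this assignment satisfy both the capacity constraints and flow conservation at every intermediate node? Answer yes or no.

No

Conservation fails at M: inflow 2 ≠ outflow 1.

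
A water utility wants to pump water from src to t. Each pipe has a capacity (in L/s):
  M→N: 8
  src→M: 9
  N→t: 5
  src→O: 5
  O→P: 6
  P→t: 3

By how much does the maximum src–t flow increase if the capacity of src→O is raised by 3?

Original max flow = 8.
Edge src→O does not cross the min cut (source side {M, N, O, P, src}), so extra capacity there cannot help.
New max flow = 8. Increase = 0.

0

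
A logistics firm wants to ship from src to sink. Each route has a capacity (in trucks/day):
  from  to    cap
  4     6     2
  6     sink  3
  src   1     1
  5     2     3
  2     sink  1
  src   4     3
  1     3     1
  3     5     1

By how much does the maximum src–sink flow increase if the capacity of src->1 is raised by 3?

0

Original max flow = 3.
Even with extra capacity on src->1, another cut of capacity 3 remains binding.
New max flow = 3. Increase = 0.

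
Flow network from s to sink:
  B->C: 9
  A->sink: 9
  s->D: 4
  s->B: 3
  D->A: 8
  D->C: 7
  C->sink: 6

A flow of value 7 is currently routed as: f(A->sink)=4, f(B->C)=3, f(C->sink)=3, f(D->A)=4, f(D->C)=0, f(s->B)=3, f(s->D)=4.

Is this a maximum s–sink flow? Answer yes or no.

Residual reachable from s: {s}; sink is not reachable.
Saturated cut: s->D, s->B with total capacity 7 = current flow value. Flow is maximum.

Yes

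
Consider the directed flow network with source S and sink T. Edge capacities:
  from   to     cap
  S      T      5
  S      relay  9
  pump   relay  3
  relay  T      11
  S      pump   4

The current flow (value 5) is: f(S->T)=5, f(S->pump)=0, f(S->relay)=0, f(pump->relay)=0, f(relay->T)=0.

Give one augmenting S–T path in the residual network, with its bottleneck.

Residual along S->relay->T: S->relay: 9, relay->T: 11.
Bottleneck = min = 9.

S->relay->T, bottleneck 9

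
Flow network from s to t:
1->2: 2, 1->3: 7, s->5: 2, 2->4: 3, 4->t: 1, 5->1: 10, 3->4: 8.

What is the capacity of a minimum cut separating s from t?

1

Max flow = 1 (via 1 augmenting path).
In the residual at optimum, the set reachable from s is {1, 2, 3, 4, 5, s}.
Cut edges: 4->t (cap 1). Sum = 1.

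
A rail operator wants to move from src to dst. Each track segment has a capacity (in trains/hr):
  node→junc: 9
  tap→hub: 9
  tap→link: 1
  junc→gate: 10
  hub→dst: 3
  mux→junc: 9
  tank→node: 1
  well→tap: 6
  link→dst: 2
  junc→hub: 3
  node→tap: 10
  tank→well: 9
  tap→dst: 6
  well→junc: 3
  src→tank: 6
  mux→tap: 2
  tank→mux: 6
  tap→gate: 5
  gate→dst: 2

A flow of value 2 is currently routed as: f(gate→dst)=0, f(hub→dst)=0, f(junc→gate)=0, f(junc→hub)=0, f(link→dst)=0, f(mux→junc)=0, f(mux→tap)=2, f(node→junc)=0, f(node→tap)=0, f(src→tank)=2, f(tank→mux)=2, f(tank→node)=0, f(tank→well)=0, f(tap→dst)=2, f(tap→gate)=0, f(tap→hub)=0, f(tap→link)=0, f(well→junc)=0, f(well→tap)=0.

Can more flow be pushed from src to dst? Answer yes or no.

Residual path src→tank→node→tap→dst has bottleneck 1 > 0.
Pushing 1 along it raises the flow to 3, so the given flow is not maximum.

Yes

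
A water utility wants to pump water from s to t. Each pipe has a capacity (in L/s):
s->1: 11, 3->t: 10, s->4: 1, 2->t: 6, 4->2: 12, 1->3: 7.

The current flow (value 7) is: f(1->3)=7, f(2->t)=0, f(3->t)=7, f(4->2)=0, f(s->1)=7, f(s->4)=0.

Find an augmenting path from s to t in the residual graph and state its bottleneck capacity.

Residual along s->4->2->t: s->4: 1, 4->2: 12, 2->t: 6.
Bottleneck = min = 1.

s->4->2->t, bottleneck 1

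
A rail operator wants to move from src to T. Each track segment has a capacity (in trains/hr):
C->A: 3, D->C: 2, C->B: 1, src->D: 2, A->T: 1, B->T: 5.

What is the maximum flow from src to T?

Augment src->D->C->A->T: bottleneck 1. Total 1.
Augment src->D->C->B->T: bottleneck 1. Total 2.
No augmenting path remains in the residual graph.

2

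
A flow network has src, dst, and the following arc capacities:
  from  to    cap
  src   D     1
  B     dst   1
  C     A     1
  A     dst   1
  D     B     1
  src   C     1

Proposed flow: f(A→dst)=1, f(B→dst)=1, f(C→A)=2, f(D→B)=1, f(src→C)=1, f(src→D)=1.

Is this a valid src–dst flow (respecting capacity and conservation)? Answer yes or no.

Capacity violated on C→A: flow 2 > capacity 1.

No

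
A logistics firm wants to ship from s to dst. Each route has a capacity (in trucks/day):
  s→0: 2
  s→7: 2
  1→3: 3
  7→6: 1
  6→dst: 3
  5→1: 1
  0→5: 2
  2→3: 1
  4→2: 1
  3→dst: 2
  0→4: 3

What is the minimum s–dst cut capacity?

3

Max flow = 3 (via 3 augmenting paths).
In the residual at optimum, the set reachable from s is {7, s}.
Cut edges: 7→6 (cap 1), s→0 (cap 2). Sum = 3.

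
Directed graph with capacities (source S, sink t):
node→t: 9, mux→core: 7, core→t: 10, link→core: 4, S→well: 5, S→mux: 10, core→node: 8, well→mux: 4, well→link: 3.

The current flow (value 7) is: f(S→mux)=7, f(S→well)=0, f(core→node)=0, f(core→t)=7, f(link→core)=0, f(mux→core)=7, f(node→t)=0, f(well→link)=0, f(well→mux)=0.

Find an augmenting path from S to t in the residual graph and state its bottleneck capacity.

Residual along S→well→link→core→t: S→well: 5, well→link: 3, link→core: 4, core→t: 3.
Bottleneck = min = 3.

S→well→link→core→t, bottleneck 3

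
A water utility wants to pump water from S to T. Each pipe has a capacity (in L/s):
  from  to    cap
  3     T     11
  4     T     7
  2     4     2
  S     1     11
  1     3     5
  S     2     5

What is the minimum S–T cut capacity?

7

Max flow = 7 (via 2 augmenting paths).
In the residual at optimum, the set reachable from S is {1, 2, S}.
Cut edges: 1->3 (cap 5), 2->4 (cap 2). Sum = 7.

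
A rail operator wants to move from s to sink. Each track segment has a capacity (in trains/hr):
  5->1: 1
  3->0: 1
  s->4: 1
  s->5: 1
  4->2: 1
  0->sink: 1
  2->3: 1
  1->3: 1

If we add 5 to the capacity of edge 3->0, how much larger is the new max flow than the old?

0

Original max flow = 1.
Even with extra capacity on 3->0, another cut of capacity 1 remains binding.
New max flow = 1. Increase = 0.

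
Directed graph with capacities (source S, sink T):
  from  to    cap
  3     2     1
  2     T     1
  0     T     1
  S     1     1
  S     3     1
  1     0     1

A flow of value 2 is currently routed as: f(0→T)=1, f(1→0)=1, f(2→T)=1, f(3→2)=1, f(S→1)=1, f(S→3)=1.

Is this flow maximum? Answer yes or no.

Yes

Residual reachable from S: {S}; T is not reachable.
Saturated cut: S→3, S→1 with total capacity 2 = current flow value. Flow is maximum.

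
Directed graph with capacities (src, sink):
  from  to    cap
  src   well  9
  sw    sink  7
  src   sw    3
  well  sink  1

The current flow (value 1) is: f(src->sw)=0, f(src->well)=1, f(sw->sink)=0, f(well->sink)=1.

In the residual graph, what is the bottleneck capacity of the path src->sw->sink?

Residual capacities along the path: src->sw: 3, sw->sink: 7.
Minimum is 3.

3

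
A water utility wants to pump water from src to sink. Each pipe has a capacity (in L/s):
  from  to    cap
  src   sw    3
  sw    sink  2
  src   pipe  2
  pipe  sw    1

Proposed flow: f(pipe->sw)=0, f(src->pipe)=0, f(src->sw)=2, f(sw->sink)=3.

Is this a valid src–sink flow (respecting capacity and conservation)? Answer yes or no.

No

Capacity violated on sw->sink: flow 3 > capacity 2.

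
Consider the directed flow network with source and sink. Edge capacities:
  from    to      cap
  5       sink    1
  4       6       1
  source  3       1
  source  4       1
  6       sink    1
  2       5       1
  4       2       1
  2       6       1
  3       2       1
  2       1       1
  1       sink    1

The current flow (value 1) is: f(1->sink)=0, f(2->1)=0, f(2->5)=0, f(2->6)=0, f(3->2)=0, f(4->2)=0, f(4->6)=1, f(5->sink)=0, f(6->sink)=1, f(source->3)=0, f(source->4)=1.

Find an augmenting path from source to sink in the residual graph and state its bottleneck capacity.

Residual along source->3->2->1->sink: source->3: 1, 3->2: 1, 2->1: 1, 1->sink: 1.
Bottleneck = min = 1.

source->3->2->1->sink, bottleneck 1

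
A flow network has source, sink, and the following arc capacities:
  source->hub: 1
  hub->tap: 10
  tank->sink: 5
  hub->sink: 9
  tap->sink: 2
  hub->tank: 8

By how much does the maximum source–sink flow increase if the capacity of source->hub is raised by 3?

3

Original max flow = 1.
After raising cap(source->hub), augmenting paths through that edge carry 3 more units.
New max flow = 4. Increase = 3.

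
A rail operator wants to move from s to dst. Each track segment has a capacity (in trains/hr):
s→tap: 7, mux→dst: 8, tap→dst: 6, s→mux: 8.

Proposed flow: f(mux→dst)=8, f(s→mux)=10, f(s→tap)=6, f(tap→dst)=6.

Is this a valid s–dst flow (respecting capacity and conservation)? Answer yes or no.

No

Capacity violated on s→mux: flow 10 > capacity 8.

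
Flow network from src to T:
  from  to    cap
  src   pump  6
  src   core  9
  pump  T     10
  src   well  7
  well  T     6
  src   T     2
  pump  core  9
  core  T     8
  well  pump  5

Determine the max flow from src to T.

Augment src→T: bottleneck 2. Total 2.
Augment src→well→T: bottleneck 6. Total 8.
Augment src→pump→T: bottleneck 6. Total 14.
Augment src→core→T: bottleneck 8. Total 22.
Augment src→well→pump→T: bottleneck 1. Total 23.
No augmenting path remains in the residual graph.

23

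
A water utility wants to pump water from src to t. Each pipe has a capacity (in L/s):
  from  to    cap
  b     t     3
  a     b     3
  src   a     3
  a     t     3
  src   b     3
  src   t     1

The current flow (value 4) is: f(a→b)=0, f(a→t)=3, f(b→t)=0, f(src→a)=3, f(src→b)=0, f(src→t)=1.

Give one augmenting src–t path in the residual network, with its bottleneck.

Residual along src→b→t: src→b: 3, b→t: 3.
Bottleneck = min = 3.

src→b→t, bottleneck 3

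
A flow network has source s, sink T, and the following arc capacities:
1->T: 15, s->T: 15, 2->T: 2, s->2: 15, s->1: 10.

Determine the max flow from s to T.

27

Augment s->T: bottleneck 15. Total 15.
Augment s->1->T: bottleneck 10. Total 25.
Augment s->2->T: bottleneck 2. Total 27.
No augmenting path remains in the residual graph.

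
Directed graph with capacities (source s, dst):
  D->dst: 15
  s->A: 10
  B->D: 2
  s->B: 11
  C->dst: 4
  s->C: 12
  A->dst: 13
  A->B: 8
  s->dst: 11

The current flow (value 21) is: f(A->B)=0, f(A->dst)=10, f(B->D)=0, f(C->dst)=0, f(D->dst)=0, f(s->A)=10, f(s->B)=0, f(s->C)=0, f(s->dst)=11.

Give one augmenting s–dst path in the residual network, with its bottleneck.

s->C->dst, bottleneck 4

Residual along s->C->dst: s->C: 12, C->dst: 4.
Bottleneck = min = 4.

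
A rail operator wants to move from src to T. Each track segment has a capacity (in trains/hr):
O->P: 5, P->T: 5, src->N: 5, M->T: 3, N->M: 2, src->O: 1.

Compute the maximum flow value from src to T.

3

Augment src->O->P->T: bottleneck 1. Total 1.
Augment src->N->M->T: bottleneck 2. Total 3.
No augmenting path remains in the residual graph.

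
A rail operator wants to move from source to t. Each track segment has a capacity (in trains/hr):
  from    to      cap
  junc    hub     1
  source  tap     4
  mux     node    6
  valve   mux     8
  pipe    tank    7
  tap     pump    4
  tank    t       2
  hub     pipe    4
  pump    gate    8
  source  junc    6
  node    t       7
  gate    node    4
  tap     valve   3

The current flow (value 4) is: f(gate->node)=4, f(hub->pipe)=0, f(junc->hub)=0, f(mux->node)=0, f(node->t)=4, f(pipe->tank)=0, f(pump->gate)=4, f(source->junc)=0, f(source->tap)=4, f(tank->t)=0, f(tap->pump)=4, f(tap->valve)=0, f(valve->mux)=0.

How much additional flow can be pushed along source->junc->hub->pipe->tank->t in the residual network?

Residual capacities along the path: source->junc: 6, junc->hub: 1, hub->pipe: 4, pipe->tank: 7, tank->t: 2.
Minimum is 1.

1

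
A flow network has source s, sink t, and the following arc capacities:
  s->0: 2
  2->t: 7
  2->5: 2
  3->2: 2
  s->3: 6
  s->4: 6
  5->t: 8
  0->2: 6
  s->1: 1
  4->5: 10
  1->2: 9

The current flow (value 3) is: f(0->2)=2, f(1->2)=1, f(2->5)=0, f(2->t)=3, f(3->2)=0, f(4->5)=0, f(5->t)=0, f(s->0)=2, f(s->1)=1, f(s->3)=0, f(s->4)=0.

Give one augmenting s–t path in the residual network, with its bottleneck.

s->3->2->t, bottleneck 2

Residual along s->3->2->t: s->3: 6, 3->2: 2, 2->t: 4.
Bottleneck = min = 2.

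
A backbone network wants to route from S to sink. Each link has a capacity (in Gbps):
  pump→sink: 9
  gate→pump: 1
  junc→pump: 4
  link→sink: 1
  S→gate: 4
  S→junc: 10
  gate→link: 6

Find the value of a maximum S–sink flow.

Augment S→gate→link→sink: bottleneck 1. Total 1.
Augment S→gate→pump→sink: bottleneck 1. Total 2.
Augment S→junc→pump→sink: bottleneck 4. Total 6.
No augmenting path remains in the residual graph.

6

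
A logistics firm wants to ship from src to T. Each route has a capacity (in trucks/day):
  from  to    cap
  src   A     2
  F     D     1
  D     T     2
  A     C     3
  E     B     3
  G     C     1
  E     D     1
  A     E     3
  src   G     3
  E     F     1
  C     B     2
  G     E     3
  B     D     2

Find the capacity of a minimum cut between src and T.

2

Max flow = 2 (via 2 augmenting paths).
In the residual at optimum, the set reachable from src is {A, B, C, D, E, F, G, src}.
Cut edges: D→T (cap 2). Sum = 2.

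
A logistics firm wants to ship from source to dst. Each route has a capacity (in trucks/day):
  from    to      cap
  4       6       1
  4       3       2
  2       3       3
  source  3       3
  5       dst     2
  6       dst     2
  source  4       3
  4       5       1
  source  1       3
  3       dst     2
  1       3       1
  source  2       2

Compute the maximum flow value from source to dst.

4

Augment source->3->dst: bottleneck 2. Total 2.
Augment source->4->6->dst: bottleneck 1. Total 3.
Augment source->4->5->dst: bottleneck 1. Total 4.
No augmenting path remains in the residual graph.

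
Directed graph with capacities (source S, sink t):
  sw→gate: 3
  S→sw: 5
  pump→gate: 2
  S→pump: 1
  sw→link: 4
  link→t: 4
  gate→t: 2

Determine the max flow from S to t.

6

Augment S→pump→gate→t: bottleneck 1. Total 1.
Augment S→sw→gate→t: bottleneck 1. Total 2.
Augment S→sw→link→t: bottleneck 4. Total 6.
No augmenting path remains in the residual graph.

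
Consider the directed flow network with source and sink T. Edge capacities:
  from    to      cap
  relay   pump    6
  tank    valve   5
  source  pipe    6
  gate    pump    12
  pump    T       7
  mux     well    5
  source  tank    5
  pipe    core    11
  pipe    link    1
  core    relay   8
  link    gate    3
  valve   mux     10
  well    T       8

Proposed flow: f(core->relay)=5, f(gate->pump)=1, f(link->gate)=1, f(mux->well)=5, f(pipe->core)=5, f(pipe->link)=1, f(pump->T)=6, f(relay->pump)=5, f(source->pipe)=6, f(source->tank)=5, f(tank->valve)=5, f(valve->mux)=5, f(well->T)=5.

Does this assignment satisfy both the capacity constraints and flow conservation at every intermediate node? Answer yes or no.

Every edge has 0 ≤ f(e) ≤ cap(e).
At each intermediate node, inflow equals outflow.

Yes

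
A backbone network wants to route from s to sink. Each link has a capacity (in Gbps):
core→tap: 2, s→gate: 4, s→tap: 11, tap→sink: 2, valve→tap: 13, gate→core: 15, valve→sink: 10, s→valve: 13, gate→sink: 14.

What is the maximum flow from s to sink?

16

Augment s→gate→sink: bottleneck 4. Total 4.
Augment s→valve→sink: bottleneck 10. Total 14.
Augment s→tap→sink: bottleneck 2. Total 16.
No augmenting path remains in the residual graph.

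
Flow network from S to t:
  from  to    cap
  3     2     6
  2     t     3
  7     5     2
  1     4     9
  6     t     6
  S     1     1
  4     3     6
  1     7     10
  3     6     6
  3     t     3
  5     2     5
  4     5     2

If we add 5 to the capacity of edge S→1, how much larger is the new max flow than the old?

5

Original max flow = 1.
After raising cap(S→1), augmenting paths through that edge carry 5 more units.
New max flow = 6. Increase = 5.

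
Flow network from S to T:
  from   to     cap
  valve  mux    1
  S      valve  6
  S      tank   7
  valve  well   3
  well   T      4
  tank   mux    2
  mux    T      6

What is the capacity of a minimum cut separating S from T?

Max flow = 6 (via 3 augmenting paths).
In the residual at optimum, the set reachable from S is {S, tank, valve}.
Cut edges: tank->mux (cap 2), valve->mux (cap 1), valve->well (cap 3). Sum = 6.

6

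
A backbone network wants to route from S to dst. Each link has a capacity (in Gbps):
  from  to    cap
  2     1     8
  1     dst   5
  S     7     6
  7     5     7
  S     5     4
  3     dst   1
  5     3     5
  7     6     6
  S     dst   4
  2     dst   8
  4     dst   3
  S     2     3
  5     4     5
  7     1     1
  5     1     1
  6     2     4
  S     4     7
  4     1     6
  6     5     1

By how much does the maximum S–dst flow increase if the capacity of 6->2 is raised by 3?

Original max flow = 20.
After raising cap(6->2), augmenting paths through that edge carry 1 more unit.
New max flow = 21. Increase = 1.

1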